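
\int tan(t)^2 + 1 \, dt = tan(t) + C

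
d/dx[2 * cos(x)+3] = -2*sin(x)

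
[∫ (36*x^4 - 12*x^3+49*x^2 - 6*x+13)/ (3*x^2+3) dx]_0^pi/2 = -pi^2/2 + log(1 + pi^2/4) + 13*pi/6 + pi^3/2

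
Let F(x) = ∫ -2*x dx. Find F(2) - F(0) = -4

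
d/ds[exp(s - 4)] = exp(s - 4)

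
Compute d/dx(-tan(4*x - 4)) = -4*tan(4*x - 4)^2 - 4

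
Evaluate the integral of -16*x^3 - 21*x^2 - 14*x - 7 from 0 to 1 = -25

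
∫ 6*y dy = 3*y^2 + C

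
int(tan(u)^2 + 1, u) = tan(u) + C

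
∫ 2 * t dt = t^2 + C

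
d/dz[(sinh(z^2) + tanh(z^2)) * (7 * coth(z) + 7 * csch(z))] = 7*(2*z*sinh(z)*cosh(z)*cosh(z^2) + 2*z*sinh(z)*cosh(z)/cosh(z^2)^2 + 2*z*sinh(z)*cosh(z^2) + 2*z*sinh(z)/cosh(z^2)^2 - sinh(z^2)*cosh(z) - sinh(z^2) - cosh(z)*tanh(z^2) - tanh(z^2))/sinh(z)^2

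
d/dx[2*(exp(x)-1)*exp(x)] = 4*exp(2*x) - 2*exp(x)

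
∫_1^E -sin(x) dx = cos(E) - cos(1)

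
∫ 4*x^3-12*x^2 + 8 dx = x^4 - 4*x^3 + 8*x + C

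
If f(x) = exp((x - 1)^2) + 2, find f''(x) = 4*x^2*exp(x^2 - 2*x + 1) - 8*x*exp(x^2 - 2*x + 1) + 6*exp(x^2 - 2*x + 1)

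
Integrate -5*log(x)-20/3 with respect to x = 5*x*(-3*log(x) - 1)/3 + C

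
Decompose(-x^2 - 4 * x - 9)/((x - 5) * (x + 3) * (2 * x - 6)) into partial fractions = -1/(16*(x + 3)) + 5/(4*(x - 3)) - 27/(16*(x - 5))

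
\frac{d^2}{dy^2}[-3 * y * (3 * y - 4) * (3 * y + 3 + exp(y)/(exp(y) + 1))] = (9*y^2*exp(2*y) - 9*y^2*exp(y) - 162*y*exp(3*y) - 534*y*exp(2*y) - 510*y*exp(y) - 162*y + 42*exp(2*y) + 60*exp(y) + 18)/(exp(3*y) + 3*exp(2*y) + 3*exp(y) + 1)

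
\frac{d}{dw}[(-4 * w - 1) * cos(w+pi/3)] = 4*w*sin(w + pi/3) + sin(w + pi/3) - 4*cos(w + pi/3)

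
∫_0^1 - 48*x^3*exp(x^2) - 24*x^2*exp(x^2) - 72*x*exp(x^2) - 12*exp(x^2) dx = 12 - 48*E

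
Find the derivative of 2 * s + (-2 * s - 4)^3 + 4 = -24*s^2 - 96*s - 94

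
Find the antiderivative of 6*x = 3*x^2 + C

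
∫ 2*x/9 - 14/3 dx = x^2/9 - 14*x/3 + C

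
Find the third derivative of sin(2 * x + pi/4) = -8*cos(2*x + pi/4)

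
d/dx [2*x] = 2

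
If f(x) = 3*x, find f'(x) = 3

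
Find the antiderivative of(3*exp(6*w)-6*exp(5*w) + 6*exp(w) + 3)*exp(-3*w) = (-(1 - exp(w))*exp(w) - 1)^3*exp(-3*w) + C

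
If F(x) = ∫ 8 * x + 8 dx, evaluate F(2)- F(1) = 20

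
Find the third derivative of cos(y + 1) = sin(y + 1)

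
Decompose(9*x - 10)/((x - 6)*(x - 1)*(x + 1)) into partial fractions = -19/(14*(x + 1)) + 1/(10*(x - 1)) + 44/(35*(x - 6))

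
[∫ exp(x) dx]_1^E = -E + exp(E)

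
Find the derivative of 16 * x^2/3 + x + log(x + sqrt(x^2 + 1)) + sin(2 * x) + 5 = (32*x^3 + 32*x^2*sqrt(x^2 + 1) + 6*x^2*cos(2*x) + 3*x^2 + 6*x*sqrt(x^2 + 1)*cos(2*x) + 3*x*sqrt(x^2 + 1) + 35*x + 3*sqrt(x^2 + 1) + 6*cos(2*x) + 3)/(3*x^2 + 3*x*sqrt(x^2 + 1) + 3)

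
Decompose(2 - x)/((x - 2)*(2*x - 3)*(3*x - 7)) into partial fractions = -3/(5*(3*x - 7)) + 2/(5*(2*x - 3))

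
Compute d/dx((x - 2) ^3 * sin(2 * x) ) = (x - 2)^2*(2*x*cos(2*x) + 3*sin(2*x) - 4*cos(2*x))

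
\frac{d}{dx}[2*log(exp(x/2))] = 1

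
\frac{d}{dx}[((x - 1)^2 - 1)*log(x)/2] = x*log(x) + x/2 - log(x) - 1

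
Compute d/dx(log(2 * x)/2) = 1/(2*x)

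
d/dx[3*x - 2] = 3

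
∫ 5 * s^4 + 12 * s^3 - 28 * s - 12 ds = s^5 + 3*s^4 - 14*s^2 - 12*s + C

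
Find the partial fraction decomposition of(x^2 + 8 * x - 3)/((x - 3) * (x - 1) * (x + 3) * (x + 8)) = 1/(165*(x + 8)) - 3/(20*(x + 3)) - 1/(12*(x - 1)) + 5/(22*(x - 3))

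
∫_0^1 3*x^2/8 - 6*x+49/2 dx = 173/8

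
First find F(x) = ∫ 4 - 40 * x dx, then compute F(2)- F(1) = -56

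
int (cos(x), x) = sin(x) + C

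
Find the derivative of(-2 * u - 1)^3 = -24*u^2 - 24*u - 6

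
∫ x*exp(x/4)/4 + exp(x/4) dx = x*exp(x/4) + C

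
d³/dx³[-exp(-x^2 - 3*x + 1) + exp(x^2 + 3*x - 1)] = (8*x^3*exp(2*x^2 + 6*x - 2) + 8*x^3 + 36*x^2*exp(2*x^2 + 6*x - 2) + 36*x^2 + 66*x*exp(2*x^2 + 6*x - 2) + 42*x + 45*exp(2*x^2 + 6*x - 2) + 9)*exp(-x^2 - 3*x + 1)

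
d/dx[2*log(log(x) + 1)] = 2/(x*log(x) + x)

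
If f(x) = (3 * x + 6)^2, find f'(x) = 18*x + 36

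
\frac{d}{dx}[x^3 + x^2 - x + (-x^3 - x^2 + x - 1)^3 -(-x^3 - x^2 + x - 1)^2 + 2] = -9*x^8 - 24*x^7 + 6*x^5 - 40*x^4 + 4*x^3 + 15*x^2 - 16*x + 4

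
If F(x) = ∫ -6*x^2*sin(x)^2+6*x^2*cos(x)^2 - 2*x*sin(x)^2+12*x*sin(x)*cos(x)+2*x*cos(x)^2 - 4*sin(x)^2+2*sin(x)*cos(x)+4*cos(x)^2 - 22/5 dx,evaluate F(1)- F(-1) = -44/5 + 10*sin(2)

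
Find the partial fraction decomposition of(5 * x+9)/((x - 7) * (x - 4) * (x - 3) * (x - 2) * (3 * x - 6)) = -373/(300*(x - 2)) - 19/(30*(x - 2)^2) + 2/(x - 3) - 29/(36*(x - 4)) + 11/(225*(x - 7))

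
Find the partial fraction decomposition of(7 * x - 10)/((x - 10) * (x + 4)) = 19/(7*(x + 4)) + 30/(7*(x - 10))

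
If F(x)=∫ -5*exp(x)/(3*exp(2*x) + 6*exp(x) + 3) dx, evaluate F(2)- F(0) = -5*exp(2)/(3*(1 + exp(2))) + 5/6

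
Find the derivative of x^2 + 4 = 2*x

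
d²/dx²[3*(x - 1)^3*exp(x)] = 3*x^3*exp(x) + 9*x^2*exp(x) - 9*x*exp(x) - 3*exp(x)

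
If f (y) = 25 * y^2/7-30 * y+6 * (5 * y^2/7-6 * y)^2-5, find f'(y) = 600*y^3/49 - 1080*y^2/7 + 3074*y/7 - 30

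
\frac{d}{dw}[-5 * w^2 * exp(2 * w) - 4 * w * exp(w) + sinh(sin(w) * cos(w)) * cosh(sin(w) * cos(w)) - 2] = -10*w^2*exp(2*w) - 10*w*exp(2*w) - 4*w*exp(w) - 4*exp(w) + 2*cos(2*w)*sinh(sin(2*w)/2)^2 + cos(2*w)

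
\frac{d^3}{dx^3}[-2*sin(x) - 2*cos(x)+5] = -2*sin(x) + 2*cos(x)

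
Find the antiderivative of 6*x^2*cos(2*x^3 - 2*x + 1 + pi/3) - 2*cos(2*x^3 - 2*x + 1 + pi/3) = sin(2*x^3 - 2*x + 1 + pi/3) + C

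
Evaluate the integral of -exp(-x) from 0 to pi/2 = -1 + exp(-pi/2)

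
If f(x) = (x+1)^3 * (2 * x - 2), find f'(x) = 8*x^3 + 12*x^2 - 4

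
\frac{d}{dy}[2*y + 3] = 2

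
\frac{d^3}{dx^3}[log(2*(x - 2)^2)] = 4/(x^3 - 6*x^2 + 12*x - 8)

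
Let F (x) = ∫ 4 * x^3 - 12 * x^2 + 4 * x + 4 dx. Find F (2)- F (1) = -3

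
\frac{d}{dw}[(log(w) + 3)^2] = (2*log(w) + 6)/w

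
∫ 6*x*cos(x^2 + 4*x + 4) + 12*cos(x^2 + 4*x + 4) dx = 3*sin((x + 2)^2) + C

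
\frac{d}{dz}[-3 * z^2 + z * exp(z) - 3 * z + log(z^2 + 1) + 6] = (z^3*exp(z) - 6*z^3 + z^2*exp(z) - 3*z^2 + z*exp(z) - 4*z + exp(z) - 3)/(z^2 + 1)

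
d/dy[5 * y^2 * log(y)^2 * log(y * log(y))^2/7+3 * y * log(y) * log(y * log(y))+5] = 10*y*log(y)^2*log(y*log(y))^2/7 + 10*y*log(y)^2*log(y*log(y))/7 + 10*y*log(y)*log(y*log(y))^2/7 + 10*y*log(y)*log(y*log(y))/7 + 3*log(y)*log(y*log(y)) + 3*log(y) + 3*log(y*log(y)) + 3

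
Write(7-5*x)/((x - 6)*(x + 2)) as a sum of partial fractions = -17/(8*(x + 2)) - 23/(8*(x - 6))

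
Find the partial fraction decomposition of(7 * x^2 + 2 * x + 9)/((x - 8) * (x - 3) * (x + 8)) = 441/(176*(x + 8)) - 78/(55*(x - 3)) + 473/(80*(x - 8))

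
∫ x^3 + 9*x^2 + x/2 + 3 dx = x^4/4 + 3*x^3 + x^2/4 + 3*x + C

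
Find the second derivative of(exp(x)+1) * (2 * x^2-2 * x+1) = 2*x^2*exp(x) + 6*x*exp(x) + exp(x) + 4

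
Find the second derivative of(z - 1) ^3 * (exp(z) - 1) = z^3*exp(z) + 3*z^2*exp(z) - 3*z*exp(z) - 6*z - exp(z) + 6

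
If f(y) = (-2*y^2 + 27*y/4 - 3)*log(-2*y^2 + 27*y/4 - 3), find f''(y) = (-128*y^2*log(-2*y^2 + 27*y/4 - 3) - 384*y^2 + 432*y*log(-2*y^2 + 27*y/4 - 3) + 1296*y - 192*log(-2*y^2 + 27*y/4 - 3) - 921)/(32*y^2 - 108*y + 48)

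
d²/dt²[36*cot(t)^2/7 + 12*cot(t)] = 216*cot(t)^4/7 + 24*cot(t)^3 + 288*cot(t)^2/7 + 24*cot(t) + 72/7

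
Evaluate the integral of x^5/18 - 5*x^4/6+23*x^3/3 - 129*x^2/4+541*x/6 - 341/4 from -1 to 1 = -577/3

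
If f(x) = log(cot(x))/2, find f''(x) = (cot(x)^4 - 1)*tan(x)^2/2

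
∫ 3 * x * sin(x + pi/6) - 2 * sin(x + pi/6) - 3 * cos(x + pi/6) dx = (2 - 3*x)*cos(x + pi/6) + C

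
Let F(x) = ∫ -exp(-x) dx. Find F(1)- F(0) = -1 + exp(-1)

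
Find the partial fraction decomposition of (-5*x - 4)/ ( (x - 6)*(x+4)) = -8/(5*(x + 4)) - 17/(5*(x - 6))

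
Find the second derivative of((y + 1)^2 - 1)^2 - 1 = 12*y^2 + 24*y + 8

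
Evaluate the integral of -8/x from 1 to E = -8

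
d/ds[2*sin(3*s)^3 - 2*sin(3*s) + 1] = -18*cos(3*s)^3 + 12*cos(3*s)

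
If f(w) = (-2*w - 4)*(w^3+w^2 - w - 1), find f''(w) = -24*w^2 - 36*w - 4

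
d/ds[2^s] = 2^s*log(2)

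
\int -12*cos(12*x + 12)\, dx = -sin(12*x + 12) + C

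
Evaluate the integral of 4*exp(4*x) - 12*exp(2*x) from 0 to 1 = -4 + (-3 + exp(2))^2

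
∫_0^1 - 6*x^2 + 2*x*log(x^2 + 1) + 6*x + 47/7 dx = 2*log(2) + 47/7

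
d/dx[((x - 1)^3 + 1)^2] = 6*x^5 - 30*x^4 + 60*x^3 - 54*x^2 + 18*x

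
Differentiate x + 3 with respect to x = 1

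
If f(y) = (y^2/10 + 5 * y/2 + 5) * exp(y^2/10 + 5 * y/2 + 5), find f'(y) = y^3*exp(y^2/10 + 5*y/2 + 5)/50 + 3*y^2*exp(y^2/10 + 5*y/2 + 5)/4 + 149*y*exp(y^2/10 + 5*y/2 + 5)/20 + 15*exp(y^2/10 + 5*y/2 + 5)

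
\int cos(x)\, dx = sin(x) + C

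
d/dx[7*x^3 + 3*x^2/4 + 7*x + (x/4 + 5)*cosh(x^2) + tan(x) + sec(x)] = x^2*sinh(x^2)/2 + 21*x^2 + 10*x*sinh(x^2) + 3*x/2 + tan(x)^2 + tan(x)*sec(x) + cosh(x^2)/4 + 8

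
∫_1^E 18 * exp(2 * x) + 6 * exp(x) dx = -(1 + 3*E)^2 + (1 + 3*exp(E))^2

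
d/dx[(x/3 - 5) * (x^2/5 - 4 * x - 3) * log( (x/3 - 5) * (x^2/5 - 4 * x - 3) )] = x^2*log(x^3/15 - 7*x^2/3 + 19*x + 15)/5 + x^2/5 - 14*x*log(x^3/15 - 7*x^2/3 + 19*x + 15)/3 - 14*x/3 + 19*log(x^3/15 - 7*x^2/3 + 19*x + 15) + 19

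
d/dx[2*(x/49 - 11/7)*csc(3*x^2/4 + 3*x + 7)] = (-3*x^2*cos(3*x^2/4 + 3*x + 7)/sin(3*x^2/4 + 3*x + 7) + 225*x*cos(3*x^2/4 + 3*x + 7)/sin(3*x^2/4 + 3*x + 7) + 2 + 462*cos(3*x^2/4 + 3*x + 7)/sin(3*x^2/4 + 3*x + 7))/(49*sin(3*x^2/4 + 3*x + 7))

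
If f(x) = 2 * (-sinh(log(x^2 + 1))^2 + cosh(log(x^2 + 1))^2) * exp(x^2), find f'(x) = 4*x*exp(x^2)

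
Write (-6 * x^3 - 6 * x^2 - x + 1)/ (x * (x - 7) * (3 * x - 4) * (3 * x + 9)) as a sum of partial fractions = 227/(884*(3*x - 4)) - 56/(585*(x + 3)) - 393/(595*(x - 7)) + 1/(252*x)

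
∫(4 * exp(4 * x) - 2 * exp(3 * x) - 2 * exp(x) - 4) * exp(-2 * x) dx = -4*sinh(x) + 4*cosh(2*x) + C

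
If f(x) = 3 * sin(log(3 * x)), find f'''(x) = 3*(3*sin(log(x) + log(3)) + cos(log(x) + log(3)))/x^3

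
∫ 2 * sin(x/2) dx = -4*cos(x/2) + C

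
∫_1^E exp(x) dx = -E + exp(E)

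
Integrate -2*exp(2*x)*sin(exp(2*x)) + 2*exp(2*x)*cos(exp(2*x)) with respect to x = sqrt(2)*sin(exp(2*x) + pi/4) + C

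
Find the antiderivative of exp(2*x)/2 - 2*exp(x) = (exp(x) - 4)^2/4 + C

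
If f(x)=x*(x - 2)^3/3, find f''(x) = 4*x^2 - 12*x + 8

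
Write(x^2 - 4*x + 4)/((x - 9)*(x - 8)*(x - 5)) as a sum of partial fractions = 3/(4*(x - 5)) - 12/(x - 8) + 49/(4*(x - 9))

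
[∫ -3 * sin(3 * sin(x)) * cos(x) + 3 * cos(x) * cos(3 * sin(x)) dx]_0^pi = 0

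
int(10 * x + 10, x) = 5*x^2 + 10*x + C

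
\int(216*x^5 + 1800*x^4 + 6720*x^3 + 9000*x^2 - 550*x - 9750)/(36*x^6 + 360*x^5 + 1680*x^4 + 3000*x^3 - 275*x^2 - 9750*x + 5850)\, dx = log((6*x^3 + 30*x^2 + 65*x - 75)^2/225 + 1) + C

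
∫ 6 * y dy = 3*y^2 + C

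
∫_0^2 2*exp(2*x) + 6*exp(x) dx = -16 + (3 + exp(2))^2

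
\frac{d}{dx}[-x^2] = -2*x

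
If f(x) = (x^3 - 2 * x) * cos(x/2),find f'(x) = -x^3*sin(x/2)/2 + 3*x^2*cos(x/2) + x*sin(x/2) - 2*cos(x/2)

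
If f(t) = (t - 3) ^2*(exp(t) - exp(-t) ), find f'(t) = (t^2*exp(2*t) + t^2 - 4*t*exp(2*t) - 8*t + 3*exp(2*t) + 15)*exp(-t)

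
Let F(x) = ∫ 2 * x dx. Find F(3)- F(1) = 8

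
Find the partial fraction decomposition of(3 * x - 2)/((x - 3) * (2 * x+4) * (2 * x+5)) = -19/(11*(2*x + 5)) + 4/(5*(x + 2)) + 7/(110*(x - 3))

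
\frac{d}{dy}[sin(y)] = cos(y)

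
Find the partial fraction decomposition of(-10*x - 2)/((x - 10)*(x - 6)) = 31/(2*(x - 6)) - 51/(2*(x - 10))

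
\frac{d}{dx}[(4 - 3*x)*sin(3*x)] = -9*x*cos(3*x) - 3*sin(3*x) + 12*cos(3*x)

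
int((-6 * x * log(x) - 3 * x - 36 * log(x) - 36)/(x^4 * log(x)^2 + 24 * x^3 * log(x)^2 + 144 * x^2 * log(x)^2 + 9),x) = acot(x*(x + 12)*log(x)/3) + C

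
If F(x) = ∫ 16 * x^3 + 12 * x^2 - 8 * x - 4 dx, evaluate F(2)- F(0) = 72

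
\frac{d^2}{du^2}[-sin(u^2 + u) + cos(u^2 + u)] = -4*sqrt(2)*u^2*cos(u^2 + u + pi/4) - 4*sqrt(2)*u*cos(u^2 + u + pi/4) - sin(u*(u + 1)) - 3*cos(u*(u + 1))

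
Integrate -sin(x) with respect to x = cos(x) + C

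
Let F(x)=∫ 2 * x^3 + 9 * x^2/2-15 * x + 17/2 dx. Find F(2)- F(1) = 4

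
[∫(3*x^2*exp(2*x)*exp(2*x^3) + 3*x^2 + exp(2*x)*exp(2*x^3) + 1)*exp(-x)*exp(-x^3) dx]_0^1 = -exp(-2) + exp(2)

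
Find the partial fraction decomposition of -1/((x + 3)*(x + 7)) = 1/(4*(x + 7)) - 1/(4*(x + 3))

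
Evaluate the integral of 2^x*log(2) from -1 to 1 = 3/2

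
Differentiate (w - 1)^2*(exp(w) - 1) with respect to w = w^2*exp(w) - 2*w - exp(w) + 2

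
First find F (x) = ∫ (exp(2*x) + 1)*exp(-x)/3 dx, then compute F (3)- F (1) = -E/3 - exp(-3)/3 + exp(-1)/3 + exp(3)/3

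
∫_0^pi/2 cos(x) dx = 1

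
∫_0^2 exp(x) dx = -1 + exp(2)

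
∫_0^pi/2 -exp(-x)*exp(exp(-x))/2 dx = -E/2 + exp(exp(-pi/2))/2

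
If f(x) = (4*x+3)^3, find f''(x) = 384*x + 288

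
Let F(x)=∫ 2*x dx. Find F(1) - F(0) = 1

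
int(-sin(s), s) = cos(s) + C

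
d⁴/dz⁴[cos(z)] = cos(z)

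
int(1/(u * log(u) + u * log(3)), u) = log(log(3*u)) + C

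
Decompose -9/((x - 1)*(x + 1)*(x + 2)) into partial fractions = -3/(x + 2) + 9/(2*(x + 1)) - 3/(2*(x - 1))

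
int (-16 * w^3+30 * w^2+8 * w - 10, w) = -4*w^4 + 10*w^3 + 4*w^2 - 10*w + C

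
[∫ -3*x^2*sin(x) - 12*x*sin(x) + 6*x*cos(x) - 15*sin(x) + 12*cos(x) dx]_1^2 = 51*cos(2) - 30*cos(1)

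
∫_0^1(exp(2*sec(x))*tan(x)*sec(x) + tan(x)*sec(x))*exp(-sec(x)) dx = -E - exp(-sec(1)) + exp(-1) + exp(sec(1))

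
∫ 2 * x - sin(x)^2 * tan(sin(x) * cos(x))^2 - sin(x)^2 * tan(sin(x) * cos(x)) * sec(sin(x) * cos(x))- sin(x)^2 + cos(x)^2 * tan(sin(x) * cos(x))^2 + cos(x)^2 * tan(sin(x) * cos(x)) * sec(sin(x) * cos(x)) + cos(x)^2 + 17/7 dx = x^2 + 17*x/7 + tan(sin(2*x)/2) + sec(sin(2*x)/2) + C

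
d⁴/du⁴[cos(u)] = cos(u)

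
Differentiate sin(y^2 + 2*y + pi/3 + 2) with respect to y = 2*(y + 1)*cos(y^2 + 2*y + pi/3 + 2)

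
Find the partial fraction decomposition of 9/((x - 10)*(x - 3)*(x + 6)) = 1/(16*(x + 6)) - 1/(7*(x - 3)) + 9/(112*(x - 10))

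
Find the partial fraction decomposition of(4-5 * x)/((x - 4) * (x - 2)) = 3/(x - 2) - 8/(x - 4)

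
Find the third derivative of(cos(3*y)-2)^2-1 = -108*sin(3*y) + 108*sin(6*y)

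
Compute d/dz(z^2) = 2*z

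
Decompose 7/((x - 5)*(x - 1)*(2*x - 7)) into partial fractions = -28/(15*(2*x - 7)) + 7/(20*(x - 1)) + 7/(12*(x - 5))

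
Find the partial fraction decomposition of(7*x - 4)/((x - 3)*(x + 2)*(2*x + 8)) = -8/(7*(x + 4)) + 9/(10*(x + 2)) + 17/(70*(x - 3))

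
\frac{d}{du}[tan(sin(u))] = cos(u)/cos(sin(u))^2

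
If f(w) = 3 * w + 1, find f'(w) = 3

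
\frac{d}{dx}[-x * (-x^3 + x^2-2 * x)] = 4*x^3 - 3*x^2 + 4*x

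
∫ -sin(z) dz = cos(z) + C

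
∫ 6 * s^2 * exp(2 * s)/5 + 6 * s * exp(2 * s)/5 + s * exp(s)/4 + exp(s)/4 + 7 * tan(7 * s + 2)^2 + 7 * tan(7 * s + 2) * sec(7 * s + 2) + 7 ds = 3*s^2*exp(2*s)/5 + s*exp(s)/4 + tan(7*s + 2) + sec(7*s + 2) + C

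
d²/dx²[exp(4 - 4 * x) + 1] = 16*exp(4 - 4*x)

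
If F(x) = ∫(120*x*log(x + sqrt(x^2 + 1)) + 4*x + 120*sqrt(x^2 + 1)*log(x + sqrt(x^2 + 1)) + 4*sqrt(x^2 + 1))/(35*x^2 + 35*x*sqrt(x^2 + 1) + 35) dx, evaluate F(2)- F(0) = 4*log(2 + sqrt(5))/35 + 12*log(2 + sqrt(5))^2/7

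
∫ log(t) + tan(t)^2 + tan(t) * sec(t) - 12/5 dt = t*log(t) - 22*t/5 + tan(t) + sec(t) + C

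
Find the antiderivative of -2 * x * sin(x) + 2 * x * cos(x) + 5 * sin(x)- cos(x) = sqrt(2)*(2*x - 3)*sin(x + pi/4) + C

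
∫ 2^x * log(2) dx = 2^x + C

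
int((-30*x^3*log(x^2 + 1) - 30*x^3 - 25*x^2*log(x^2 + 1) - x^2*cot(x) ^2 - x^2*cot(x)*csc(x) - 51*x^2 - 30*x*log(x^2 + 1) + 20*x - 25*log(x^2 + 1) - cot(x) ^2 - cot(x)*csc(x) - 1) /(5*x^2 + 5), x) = -(3*x^2 + 5*x - 2)*log(x^2 + 1) + cot(x)/5 + csc(x)/5 + C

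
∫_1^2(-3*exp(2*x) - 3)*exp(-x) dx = -3*exp(2) - 3*exp(-1) + 3*exp(-2) + 3*E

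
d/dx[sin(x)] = cos(x)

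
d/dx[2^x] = 2^x*log(2)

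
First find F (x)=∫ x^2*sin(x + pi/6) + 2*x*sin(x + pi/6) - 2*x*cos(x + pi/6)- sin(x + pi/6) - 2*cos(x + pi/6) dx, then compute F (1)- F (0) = -sqrt(3)/2 - 2*cos(pi/6 + 1)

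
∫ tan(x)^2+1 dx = tan(x) + C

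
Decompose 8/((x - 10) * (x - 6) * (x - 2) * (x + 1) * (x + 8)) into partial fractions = 1/(2205*(x + 8)) - 8/(1617*(x + 1)) + 1/(120*(x - 2)) - 1/(196*(x - 6)) + 1/(792*(x - 10))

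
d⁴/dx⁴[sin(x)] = sin(x)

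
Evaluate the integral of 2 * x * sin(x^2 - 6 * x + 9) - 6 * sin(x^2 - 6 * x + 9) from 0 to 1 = cos(9) - cos(4)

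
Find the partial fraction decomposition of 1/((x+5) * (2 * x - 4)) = -1/(14*(x + 5)) + 1/(14*(x - 2))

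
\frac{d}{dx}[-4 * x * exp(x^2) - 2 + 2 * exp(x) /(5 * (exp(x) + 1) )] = (-40*x^2*exp(x^2) - 80*x^2*exp(x^2 + x) - 40*x^2*exp(x^2 + 2*x) + 2*exp(x) - 20*exp(x^2) - 40*exp(x^2 + x) - 20*exp(x^2 + 2*x))/(5*exp(2*x) + 10*exp(x) + 5)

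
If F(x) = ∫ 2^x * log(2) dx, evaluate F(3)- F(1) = 6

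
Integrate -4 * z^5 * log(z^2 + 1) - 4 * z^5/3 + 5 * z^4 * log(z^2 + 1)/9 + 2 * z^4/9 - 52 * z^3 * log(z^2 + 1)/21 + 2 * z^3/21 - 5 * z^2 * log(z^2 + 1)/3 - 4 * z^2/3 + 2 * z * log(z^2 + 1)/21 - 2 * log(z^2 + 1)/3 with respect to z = -z*(z^2 + 1)*(42*z^3 - 7*z^2 - 3*z + 42)*log(z^2 + 1)/63 + C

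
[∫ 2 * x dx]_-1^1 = 0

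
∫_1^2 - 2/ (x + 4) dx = -2*log(6) + 2*log(5)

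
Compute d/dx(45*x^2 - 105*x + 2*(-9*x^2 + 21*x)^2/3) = 216*x^3 - 756*x^2 + 678*x - 105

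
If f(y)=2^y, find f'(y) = 2^y*log(2)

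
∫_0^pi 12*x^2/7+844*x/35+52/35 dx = -6 + (2*pi/7 + 6)*(3*pi/5 + 3 + 6*pi^2)/3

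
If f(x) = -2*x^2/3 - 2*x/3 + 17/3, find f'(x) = -4*x/3 - 2/3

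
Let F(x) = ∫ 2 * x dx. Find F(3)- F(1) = 8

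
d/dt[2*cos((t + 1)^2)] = -4*(t + 1)*sin(t^2 + 2*t + 1)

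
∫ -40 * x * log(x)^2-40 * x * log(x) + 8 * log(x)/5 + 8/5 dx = 4*x*(-25*x*log(x) + 2)*log(x)/5 + C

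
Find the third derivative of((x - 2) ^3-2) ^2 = 120*x^3 - 720*x^2 + 1440*x - 984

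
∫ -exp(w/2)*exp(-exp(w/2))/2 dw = exp(-exp(w/2)) + C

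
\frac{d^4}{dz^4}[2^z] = 2^z*log(2)^4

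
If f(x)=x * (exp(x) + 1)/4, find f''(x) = x*exp(x)/4 + exp(x)/2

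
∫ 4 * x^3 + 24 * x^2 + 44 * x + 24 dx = x^4 + 8*x^3 + 22*x^2 + 24*x + C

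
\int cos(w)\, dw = sin(w) + C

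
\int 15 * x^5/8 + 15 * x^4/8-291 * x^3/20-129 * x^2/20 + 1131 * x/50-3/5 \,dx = 5*x^6/16 + 3*x^5/8 - 291*x^4/80 - 43*x^3/20 + 1131*x^2/100 - 3*x/5 + C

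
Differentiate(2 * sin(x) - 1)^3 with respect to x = 6*(2*sin(x) - 1)^2*cos(x)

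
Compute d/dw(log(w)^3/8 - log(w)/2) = (3*log(w)^2 - 4)/(8*w)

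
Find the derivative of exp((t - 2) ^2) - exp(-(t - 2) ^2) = (2*t*exp(2*t^2 - 8*t + 8) + 2*t - 4*exp(2*t^2 - 8*t + 8) - 4)*exp(-t^2 + 4*t - 4)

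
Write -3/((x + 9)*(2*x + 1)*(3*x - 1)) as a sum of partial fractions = -27/(140*(3*x - 1)) + 12/(85*(2*x + 1)) - 3/(476*(x + 9))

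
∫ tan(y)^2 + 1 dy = tan(y) + C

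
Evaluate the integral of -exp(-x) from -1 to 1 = -E + exp(-1)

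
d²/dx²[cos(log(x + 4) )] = -sqrt(2)*cos(log(x + 4) + pi/4)/(x^2 + 8*x + 16)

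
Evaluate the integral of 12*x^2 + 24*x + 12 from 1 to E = -32 + (1 + E)^2*(4 + 4*E)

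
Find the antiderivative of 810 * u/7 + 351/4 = 405*u^2/7 + 351*u/4 + C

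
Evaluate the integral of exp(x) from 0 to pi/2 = -1 + exp(pi/2)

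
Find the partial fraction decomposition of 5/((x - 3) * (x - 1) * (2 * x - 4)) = 5/(4*(x - 1)) - 5/(2*(x - 2)) + 5/(4*(x - 3))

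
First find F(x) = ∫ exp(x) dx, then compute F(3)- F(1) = -E + exp(3)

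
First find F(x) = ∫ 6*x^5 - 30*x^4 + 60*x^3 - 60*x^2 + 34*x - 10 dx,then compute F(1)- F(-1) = -72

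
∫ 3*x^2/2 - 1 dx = x^3/2 - x + C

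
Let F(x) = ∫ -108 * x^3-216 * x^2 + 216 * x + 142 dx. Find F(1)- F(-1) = 140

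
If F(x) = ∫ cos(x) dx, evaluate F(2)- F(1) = -sin(1) + sin(2)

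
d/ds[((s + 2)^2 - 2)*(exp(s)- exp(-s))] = (s^2*exp(2*s) + s^2 + 6*s*exp(2*s) + 2*s + 6*exp(2*s) - 2)*exp(-s)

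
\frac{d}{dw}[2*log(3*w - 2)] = 6/(3*w - 2)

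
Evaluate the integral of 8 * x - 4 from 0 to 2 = 8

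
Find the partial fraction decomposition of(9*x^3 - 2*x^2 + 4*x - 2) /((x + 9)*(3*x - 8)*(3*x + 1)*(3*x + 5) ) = -503/(3432*(3*x + 5)) + 35/(2808*(3*x + 1)) + 1486/(12285*(3*x - 8)) + 6761/(20020*(x + 9))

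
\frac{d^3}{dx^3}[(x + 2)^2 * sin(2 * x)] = -8*x^2*cos(2*x) - 24*x*sin(2*x) - 32*x*cos(2*x) - 48*sin(2*x) - 20*cos(2*x)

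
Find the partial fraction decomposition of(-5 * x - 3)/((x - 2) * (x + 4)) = -17/(6*(x + 4)) - 13/(6*(x - 2))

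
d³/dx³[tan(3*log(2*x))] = (162*tan(3*log(x) + 3*log(2))^4 - 54*tan(3*log(x) + 3*log(2))^3 + 222*tan(3*log(x) + 3*log(2))^2 - 54*tan(3*log(x) + 3*log(2)) + 60)/x^3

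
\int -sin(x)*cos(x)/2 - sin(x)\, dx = (cos(x) + 2)^2/4 + C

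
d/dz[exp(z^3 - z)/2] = 3*z^2*exp(z^3 - z)/2 - exp(z^3 - z)/2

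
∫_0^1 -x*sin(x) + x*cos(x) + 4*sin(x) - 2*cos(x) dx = -2*sin(1) - 2*cos(1) + 3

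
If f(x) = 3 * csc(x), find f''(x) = -3/sin(x) + 6/sin(x)^3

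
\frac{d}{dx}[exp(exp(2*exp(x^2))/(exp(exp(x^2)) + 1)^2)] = 4*x*exp(x^2 + 2*exp(x^2) + exp(2*exp(x^2))/(exp(2*exp(x^2)) + 2*exp(exp(x^2)) + 1))/(exp(3*exp(x^2)) + 3*exp(2*exp(x^2)) + 3*exp(exp(x^2)) + 1)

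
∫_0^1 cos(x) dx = sin(1)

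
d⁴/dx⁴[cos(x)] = cos(x)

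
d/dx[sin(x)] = cos(x)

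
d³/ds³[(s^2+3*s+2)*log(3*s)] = (2*s^2 - 3*s + 4)/s^3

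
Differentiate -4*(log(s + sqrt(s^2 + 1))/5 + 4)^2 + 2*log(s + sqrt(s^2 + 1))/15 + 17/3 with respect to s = (-24*s*log(s + sqrt(s^2 + 1)) - 470*s - 24*sqrt(s^2 + 1)*log(s + sqrt(s^2 + 1)) - 470*sqrt(s^2 + 1))/(75*s^2 + 75*s*sqrt(s^2 + 1) + 75)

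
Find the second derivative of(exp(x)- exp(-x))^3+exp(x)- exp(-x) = (9*exp(6*x) - 2*exp(4*x) + 2*exp(2*x) - 9)*exp(-3*x)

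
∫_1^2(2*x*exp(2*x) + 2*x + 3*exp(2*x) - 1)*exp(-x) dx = -3*E - 5*exp(-2) + 3*exp(-1) + 5*exp(2)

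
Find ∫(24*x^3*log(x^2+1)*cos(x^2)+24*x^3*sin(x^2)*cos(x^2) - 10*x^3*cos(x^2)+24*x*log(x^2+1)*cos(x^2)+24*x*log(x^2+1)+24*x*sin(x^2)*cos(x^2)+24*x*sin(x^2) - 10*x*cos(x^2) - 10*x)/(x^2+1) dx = 6*(log(x^2 + 1) + sin(x^2))^2 - 5*log(x^2 + 1) - 5*sin(x^2) + C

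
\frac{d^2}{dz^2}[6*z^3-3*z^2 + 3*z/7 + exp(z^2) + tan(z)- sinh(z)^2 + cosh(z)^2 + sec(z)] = 4*z^2*exp(z^2) + 36*z + 2*exp(z^2) + 2*tan(z)^3 + 2*tan(z)^2*sec(z) + 2*tan(z) + sec(z) - 6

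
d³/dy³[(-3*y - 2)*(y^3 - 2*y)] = -72*y - 12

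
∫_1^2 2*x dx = 3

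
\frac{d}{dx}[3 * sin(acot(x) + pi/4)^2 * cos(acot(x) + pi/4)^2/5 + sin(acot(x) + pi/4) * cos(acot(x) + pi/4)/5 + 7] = (6*sin(acot(x) + pi/4)^3*cos(acot(x) + pi/4) + sin(acot(x) + pi/4)^2 - 6*sin(acot(x) + pi/4)*cos(acot(x) + pi/4)^3 - cos(acot(x) + pi/4)^2)/(5*x^2 + 5)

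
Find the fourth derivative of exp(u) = exp(u)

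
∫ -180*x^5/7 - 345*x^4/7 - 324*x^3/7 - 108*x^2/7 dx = -30*x^6/7 - 69*x^5/7 - 81*x^4/7 - 36*x^3/7 + C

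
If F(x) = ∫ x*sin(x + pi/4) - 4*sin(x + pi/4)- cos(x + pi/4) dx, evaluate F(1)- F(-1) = -sqrt(2)*(cos(1) + 4*sin(1))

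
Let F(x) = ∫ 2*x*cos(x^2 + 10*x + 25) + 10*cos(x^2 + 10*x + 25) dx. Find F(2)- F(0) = sin(49) - sin(25)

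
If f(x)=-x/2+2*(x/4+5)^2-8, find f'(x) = x/4 + 9/2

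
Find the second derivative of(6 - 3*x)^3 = 324 - 162*x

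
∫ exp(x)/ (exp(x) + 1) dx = log(2*exp(x) + 2) + C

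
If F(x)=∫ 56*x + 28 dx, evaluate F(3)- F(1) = 280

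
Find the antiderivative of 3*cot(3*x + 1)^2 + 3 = -cot(3*x + 1) + C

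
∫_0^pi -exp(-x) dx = -1 + exp(-pi)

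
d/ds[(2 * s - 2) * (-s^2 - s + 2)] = 6 - 6*s^2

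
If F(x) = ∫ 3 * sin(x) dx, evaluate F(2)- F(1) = -3*cos(2) + 3*cos(1)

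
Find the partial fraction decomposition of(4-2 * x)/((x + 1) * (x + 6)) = -16/(5*(x + 6)) + 6/(5*(x + 1))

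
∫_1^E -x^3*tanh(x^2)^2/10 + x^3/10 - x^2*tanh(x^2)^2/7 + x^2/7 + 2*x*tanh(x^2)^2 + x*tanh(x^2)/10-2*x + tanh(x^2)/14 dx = (-4 + 2*E/7 + exp(2)/5)*tanh(exp(2))/4 + 123*tanh(1)/140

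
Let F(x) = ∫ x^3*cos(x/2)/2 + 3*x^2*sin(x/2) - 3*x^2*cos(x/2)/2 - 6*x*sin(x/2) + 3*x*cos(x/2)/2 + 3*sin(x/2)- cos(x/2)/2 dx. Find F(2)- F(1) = sin(1)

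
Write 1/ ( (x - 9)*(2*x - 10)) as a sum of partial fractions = -1/(8*(x - 5)) + 1/(8*(x - 9))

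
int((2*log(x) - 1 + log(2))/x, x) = (log(x) - 1)*log(2*x) + C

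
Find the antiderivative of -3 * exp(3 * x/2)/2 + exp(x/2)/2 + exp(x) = -exp(3*x/2) + exp(x/2) + exp(x) + C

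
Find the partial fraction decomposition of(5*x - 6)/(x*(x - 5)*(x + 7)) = -41/(84*(x + 7)) + 19/(60*(x - 5)) + 6/(35*x)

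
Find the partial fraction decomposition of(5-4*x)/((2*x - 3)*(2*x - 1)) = -3/(2*(2*x - 1)) - 1/(2*(2*x - 3))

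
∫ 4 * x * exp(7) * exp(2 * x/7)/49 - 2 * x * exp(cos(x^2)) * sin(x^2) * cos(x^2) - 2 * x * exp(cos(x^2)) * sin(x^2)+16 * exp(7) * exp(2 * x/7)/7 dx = (2*x + 49)*exp(2*x/7 + 7)/7 + exp(cos(x^2))*cos(x^2) + C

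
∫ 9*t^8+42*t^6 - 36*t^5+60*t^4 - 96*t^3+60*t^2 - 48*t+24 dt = t^9 + 6*t^7 - 6*t^6 + 12*t^5 - 24*t^4 + 20*t^3 - 24*t^2 + 24*t + C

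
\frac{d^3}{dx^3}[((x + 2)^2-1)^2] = 24*x + 48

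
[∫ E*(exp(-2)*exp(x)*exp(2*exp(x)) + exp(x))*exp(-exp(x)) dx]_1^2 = -exp(-1 + E) - exp(1 - exp(2)) + exp(1 - E) + exp(-1 + exp(2))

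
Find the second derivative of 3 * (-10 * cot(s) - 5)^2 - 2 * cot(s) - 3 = 1800*cot(s)^4 + 596*cot(s)^3 + 2400*cot(s)^2 + 596*cot(s) + 600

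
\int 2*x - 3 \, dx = x^2 - 3*x + C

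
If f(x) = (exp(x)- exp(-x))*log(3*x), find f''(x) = (x^2*exp(2*x)*log(x) + x^2*exp(2*x)*log(3) - x^2*log(x) - x^2*log(3) + 2*x*exp(2*x) + 2*x - exp(2*x) + 1)*exp(-x)/x^2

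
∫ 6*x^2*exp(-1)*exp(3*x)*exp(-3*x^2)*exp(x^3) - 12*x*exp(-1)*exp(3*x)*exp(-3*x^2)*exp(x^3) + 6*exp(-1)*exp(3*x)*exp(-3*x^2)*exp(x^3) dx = 2*exp((x - 1)^3) + C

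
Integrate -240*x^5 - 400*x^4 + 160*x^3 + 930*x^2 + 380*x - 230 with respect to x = -40*x^6 - 80*x^5 + 40*x^4 + 310*x^3 + 190*x^2 - 230*x + C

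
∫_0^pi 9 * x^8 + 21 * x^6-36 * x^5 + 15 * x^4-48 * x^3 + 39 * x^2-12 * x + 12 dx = 8 + (-2 + pi + pi^3)^3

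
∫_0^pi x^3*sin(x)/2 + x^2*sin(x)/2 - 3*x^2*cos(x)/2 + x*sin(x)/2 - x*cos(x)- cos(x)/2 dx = pi/2 + pi^2/2 + pi^3/2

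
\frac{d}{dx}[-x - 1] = -1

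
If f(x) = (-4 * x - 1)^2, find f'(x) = 32*x + 8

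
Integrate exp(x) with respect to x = exp(x) + C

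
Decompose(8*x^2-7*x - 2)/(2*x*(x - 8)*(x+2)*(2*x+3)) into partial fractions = 106/(57*(2*x + 3)) - 11/(10*(x + 2)) + 227/(1520*(x - 8)) + 1/(48*x)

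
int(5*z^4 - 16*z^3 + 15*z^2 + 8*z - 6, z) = z^5 - 4*z^4 + 5*z^3 + 4*z^2 - 6*z + C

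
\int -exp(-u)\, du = exp(-u) + C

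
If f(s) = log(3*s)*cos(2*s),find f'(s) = (-2*s*log(s)*sin(2*s) - 2*s*log(3)*sin(2*s) + cos(2*s))/s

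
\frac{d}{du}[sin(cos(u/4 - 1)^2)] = -sin(u/4 - 1)*cos(u/4 - 1)*cos(cos(u/4 - 1)^2)/2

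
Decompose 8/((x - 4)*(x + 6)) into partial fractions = -4/(5*(x + 6)) + 4/(5*(x - 4))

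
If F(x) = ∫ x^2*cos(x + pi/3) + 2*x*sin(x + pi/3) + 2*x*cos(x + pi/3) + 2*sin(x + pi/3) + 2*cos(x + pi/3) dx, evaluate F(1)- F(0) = -sqrt(3) + 5*sin(1 + pi/3)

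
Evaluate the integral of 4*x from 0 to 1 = 2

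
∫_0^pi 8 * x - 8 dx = -4 + 4*(-1 + pi)^2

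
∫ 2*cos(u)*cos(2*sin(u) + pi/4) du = sin(2*sin(u) + pi/4) + C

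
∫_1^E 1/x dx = 1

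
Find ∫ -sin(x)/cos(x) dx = log(3*cos(x)) + C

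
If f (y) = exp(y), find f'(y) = exp(y)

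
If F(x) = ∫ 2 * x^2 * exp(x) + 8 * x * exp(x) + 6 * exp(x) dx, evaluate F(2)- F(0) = -2 + 18*exp(2)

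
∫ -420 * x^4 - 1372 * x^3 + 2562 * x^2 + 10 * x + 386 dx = -84*x^5 - 343*x^4 + 854*x^3 + 5*x^2 + 386*x + C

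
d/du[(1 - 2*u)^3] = -24*u^2 + 24*u - 6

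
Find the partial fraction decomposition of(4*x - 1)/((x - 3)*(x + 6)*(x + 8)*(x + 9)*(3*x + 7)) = 837/(59840*(3*x + 7)) - 37/(720*(x + 9)) + 3/(34*(x + 8)) - 25/(594*(x + 6)) + 1/(1728*(x - 3))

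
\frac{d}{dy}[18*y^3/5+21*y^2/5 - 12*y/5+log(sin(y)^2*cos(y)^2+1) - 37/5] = (27*y^2*(1 - cos(4*y))/4 + 54*y^2 + 21*y*(1 - cos(4*y))/4 + 42*y - 10*sin(y)^3*cos(y) + 10*sin(y)*cos(y)^3 + 3*cos(4*y)/2 - 27/2)/(45/8 - 5*cos(4*y)/8)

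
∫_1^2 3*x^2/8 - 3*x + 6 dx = 19/8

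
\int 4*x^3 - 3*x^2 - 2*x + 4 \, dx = x^4 - x^3 - x^2 + 4*x + C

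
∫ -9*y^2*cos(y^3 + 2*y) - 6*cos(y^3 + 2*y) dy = -3*sin(y*(y^2 + 2)) + C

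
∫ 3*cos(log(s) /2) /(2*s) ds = 3*sin(log(s)/2) + C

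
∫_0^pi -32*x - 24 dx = -(4 + 4*pi)^2 + 16 + 8*pi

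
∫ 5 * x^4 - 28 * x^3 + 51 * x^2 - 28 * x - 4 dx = x^5 - 7*x^4 + 17*x^3 - 14*x^2 - 4*x + C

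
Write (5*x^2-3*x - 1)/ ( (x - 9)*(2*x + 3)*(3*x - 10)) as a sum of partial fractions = -401/(493*(3*x - 10)) + 59/(609*(2*x + 3)) + 377/(357*(x - 9))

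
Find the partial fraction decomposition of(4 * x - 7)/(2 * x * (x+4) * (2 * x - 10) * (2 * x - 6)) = 23/(2016*(x + 4)) - 5/(336*(x - 3)) + 13/(720*(x - 5)) - 7/(480*x)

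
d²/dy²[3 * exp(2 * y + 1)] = 12*exp(2*y + 1)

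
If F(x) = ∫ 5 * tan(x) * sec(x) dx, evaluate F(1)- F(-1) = 0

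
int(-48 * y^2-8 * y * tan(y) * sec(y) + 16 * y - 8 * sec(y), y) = 8*y*(-2*y^2 + y - sec(y)) + C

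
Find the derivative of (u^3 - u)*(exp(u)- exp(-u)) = (u^3*exp(2*u) + u^3 + 3*u^2*exp(2*u) - 3*u^2 - u*exp(2*u) - u - exp(2*u) + 1)*exp(-u)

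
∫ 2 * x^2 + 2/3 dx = 2*x^3/3 + 2*x/3 + C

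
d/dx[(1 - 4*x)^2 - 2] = 32*x - 8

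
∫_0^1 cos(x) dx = sin(1)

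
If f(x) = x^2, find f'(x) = 2*x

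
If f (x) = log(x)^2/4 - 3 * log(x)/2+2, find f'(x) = (log(x) - 3)/(2*x)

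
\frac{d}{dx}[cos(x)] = -sin(x)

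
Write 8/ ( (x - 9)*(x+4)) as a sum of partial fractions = -8/(13*(x + 4)) + 8/(13*(x - 9))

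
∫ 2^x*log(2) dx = 2^x + C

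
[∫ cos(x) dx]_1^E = -sin(1) + sin(E)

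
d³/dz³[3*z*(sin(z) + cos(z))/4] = -3*sqrt(2)*(z*cos(z + pi/4) + 3*sin(z + pi/4))/4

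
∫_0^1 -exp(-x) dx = -1 + exp(-1)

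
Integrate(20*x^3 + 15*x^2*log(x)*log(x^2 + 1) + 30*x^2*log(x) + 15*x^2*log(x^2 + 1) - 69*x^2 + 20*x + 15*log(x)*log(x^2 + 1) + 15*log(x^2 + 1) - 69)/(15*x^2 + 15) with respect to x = x*(10*x + 15*log(x)*log(x^2 + 1) - 69)/15 + C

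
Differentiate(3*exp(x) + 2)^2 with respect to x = 18*exp(2*x) + 12*exp(x)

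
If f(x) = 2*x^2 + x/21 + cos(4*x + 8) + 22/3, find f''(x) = 4 - 16*cos(4*x + 8)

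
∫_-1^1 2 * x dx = 0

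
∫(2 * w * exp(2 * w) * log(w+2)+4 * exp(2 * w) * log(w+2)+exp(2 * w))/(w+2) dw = exp(2*w)*log(w + 2) + C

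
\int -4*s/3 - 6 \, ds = -2*s^2/3 - 6*s + C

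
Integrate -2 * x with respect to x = -x^2 + C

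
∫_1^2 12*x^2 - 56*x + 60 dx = 4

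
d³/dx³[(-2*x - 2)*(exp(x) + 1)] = -2*x*exp(x) - 8*exp(x)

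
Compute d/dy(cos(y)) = -sin(y)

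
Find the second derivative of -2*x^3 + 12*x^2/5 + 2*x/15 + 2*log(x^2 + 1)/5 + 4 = (-60*x^5 + 24*x^4 - 120*x^3 + 44*x^2 - 60*x + 28)/(5*x^4 + 10*x^2 + 5)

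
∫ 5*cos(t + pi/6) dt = 5*sin(t + pi/6) + C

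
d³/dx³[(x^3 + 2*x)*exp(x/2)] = x^3*exp(x/2)/8 + 9*x^2*exp(x/2)/4 + 37*x*exp(x/2)/4 + 15*exp(x/2)/2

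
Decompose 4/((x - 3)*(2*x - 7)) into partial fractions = 8/(2*x - 7) - 4/(x - 3)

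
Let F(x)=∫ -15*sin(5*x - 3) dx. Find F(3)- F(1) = -3*cos(2) + 3*cos(12)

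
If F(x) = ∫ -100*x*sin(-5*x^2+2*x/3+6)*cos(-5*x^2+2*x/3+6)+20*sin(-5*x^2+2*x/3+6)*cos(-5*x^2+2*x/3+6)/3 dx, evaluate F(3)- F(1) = 5*cos(10/3)/2 - 5*cos(74)/2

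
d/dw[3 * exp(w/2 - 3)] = 3*exp(w/2 - 3)/2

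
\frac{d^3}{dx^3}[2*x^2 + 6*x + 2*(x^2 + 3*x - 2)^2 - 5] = 48*x + 72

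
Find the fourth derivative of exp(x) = exp(x)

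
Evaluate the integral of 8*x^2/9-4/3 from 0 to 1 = -28/27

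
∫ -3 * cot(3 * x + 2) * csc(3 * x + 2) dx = csc(3*x + 2) + C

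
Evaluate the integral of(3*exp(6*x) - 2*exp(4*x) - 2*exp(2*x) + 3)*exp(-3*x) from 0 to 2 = -exp(-2) + exp(2) + (-exp(-2) + exp(2))^3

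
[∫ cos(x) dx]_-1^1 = 2*sin(1)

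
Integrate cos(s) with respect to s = sin(s) + C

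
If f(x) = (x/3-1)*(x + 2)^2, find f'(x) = x^2 + 2*x/3 - 8/3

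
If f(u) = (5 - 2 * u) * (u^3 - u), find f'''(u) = 30 - 48*u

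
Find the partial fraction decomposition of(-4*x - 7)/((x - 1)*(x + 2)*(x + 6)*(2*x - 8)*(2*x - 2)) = 17/(7840*(x + 6)) - 1/(864*(x + 2)) + 17/(1764*(x - 1)) + 11/(252*(x - 1)^2) - 23/(2160*(x - 4))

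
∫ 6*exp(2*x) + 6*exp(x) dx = 3*(exp(x) + 2)*exp(x) + C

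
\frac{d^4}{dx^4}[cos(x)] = cos(x)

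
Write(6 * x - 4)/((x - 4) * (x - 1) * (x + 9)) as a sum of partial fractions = -29/(65*(x + 9)) - 1/(15*(x - 1)) + 20/(39*(x - 4))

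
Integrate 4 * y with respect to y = 2*y^2 + C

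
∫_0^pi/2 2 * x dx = pi^2/4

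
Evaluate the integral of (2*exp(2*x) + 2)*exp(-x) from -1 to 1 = -4*exp(-1) + 4*E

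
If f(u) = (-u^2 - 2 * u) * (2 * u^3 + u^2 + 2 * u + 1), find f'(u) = -10*u^4 - 20*u^3 - 12*u^2 - 10*u - 2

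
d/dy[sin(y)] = cos(y)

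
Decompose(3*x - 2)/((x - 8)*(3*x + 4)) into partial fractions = 9/(14*(3*x + 4)) + 11/(14*(x - 8))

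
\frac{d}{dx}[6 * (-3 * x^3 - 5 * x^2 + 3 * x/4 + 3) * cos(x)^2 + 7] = 18*x^3*sin(2*x) + 30*x^2*sin(2*x) - 54*x^2*cos(x)^2 - 9*x*sin(2*x)/2 - 60*x*cos(x)^2 - 18*sin(2*x) + 9*cos(x)^2/2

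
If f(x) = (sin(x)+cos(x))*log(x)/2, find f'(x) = sqrt(2)*(x*log(x)*cos(x + pi/4) + sin(x + pi/4))/(2*x)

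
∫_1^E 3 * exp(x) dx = -3*E + 3*exp(E)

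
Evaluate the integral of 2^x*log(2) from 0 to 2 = 3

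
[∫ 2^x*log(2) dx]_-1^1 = 3/2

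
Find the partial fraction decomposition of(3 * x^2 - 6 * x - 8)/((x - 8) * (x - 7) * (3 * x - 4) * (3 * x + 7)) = -201/(9548*(3*x + 7)) - 24/(935*(3*x - 4)) - 97/(476*(x - 7)) + 34/(155*(x - 8))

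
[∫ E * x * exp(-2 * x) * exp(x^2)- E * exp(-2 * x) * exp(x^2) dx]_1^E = -1/2 + exp((-1 + E)^2)/2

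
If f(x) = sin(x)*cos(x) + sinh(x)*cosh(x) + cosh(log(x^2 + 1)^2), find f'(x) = 2*(-x^2*sin(x)^2 + x^2*cosh(x)^2 + 2*x*log(x^2 + 1)*sinh(log(x^2 + 1)^2) - sin(x)^2 + cosh(x)^2)/(x^2 + 1)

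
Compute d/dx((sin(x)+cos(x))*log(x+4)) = sqrt(2)*(x*log(x + 4)*cos(x + pi/4) + 4*log(x + 4)*cos(x + pi/4) + sin(x + pi/4))/(x + 4)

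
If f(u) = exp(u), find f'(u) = exp(u)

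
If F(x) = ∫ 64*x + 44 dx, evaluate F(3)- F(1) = 344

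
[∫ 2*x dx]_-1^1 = 0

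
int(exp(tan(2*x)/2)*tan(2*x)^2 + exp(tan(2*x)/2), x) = exp(tan(2*x)/2) + C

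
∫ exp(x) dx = exp(x) + C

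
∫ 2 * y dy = y^2 + C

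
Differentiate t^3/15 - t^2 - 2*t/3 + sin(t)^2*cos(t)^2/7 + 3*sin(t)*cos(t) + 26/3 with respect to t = t^2/5 - 2*t + sin(4*t)/14 + 3*cos(2*t) - 2/3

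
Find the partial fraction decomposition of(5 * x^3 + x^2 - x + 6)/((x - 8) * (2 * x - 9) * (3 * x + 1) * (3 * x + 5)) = 343/(12876*(3*x + 5)) + 169/(8700*(3*x + 1)) - 3819/(7511*(2*x - 9)) + 2622/(5075*(x - 8))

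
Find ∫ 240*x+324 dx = 120*x^2 + 324*x + C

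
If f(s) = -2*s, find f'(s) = -2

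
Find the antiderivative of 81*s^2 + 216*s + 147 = 27*s^3 + 108*s^2 + 147*s + C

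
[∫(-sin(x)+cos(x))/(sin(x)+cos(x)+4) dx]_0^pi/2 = 0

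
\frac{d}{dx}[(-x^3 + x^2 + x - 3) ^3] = -9*x^8 + 24*x^7 - 84*x^5 + 90*x^4 + 48*x^3 - 132*x^2 + 36*x + 27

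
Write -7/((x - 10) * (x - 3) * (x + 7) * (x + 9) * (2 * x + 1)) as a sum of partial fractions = -16/(4641*(2*x + 1)) - 7/(7752*(x + 9)) + 7/(4420*(x + 7)) + 1/(840*(x - 3)) - 1/(6783*(x - 10))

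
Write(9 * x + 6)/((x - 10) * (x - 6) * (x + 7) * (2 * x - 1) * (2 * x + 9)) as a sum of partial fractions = 46/(5075*(2*x + 9)) + 14/(5225*(2*x - 1)) - 19/(5525*(x + 7)) - 5/(1001*(x - 6)) + 24/(9367*(x - 10))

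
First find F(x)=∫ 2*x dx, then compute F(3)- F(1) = 8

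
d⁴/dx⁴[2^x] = 2^x*log(2)^4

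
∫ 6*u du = 3*u^2 + C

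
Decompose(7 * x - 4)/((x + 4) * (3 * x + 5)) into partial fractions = -47/(7*(3*x + 5)) + 32/(7*(x + 4))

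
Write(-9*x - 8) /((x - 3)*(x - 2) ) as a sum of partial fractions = 26/(x - 2) - 35/(x - 3)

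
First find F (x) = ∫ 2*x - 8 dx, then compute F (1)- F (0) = -7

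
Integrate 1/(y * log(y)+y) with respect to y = log(2*log(y) + 2) + C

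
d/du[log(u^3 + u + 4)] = (3*u^2 + 1)/(u^3 + u + 4)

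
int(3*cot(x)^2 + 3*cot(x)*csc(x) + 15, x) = 12*x - 3*cot(x) - 3*csc(x) + C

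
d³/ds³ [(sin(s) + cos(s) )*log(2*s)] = sqrt(2)*(-s^3*log(s)*cos(s + pi/4) - s^3*log(2)*cos(s + pi/4) - 3*s^2*sin(s + pi/4) - 3*s*cos(s + pi/4) + 2*sin(s + pi/4))/s^3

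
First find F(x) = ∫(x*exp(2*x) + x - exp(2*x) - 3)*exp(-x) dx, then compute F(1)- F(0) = -E + exp(-1)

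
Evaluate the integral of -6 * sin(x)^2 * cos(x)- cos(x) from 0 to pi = 0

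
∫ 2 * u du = u^2 + C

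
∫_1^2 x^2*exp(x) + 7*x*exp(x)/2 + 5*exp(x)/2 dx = -7*E/2 + 8*exp(2)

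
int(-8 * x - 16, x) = -4*x^2 - 16*x + C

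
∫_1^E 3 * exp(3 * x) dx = -exp(3) + exp(3*E)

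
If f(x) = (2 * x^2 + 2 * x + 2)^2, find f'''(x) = 96*x + 48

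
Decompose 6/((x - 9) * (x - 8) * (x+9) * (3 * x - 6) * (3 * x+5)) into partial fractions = -81/(112288*(3*x + 5)) + 1/(37026*(x + 9)) + 1/(2541*(x - 2)) - 1/(1479*(x - 8)) + 1/(2016*(x - 9))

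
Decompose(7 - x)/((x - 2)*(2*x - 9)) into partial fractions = 1/(2*x - 9) - 1/(x - 2)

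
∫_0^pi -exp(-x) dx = -1 + exp(-pi)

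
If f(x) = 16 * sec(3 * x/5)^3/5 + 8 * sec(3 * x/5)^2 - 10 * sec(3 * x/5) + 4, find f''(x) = 18*(384*sin(3*x/5)^2/cos(3*x/5) - 29*cos(3*x/5) - 160*cos(6*x/5) + 25*cos(9*x/5) + 320)/(125*(cos(6*x/5) + 1)^2)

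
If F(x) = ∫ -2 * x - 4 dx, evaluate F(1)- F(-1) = -8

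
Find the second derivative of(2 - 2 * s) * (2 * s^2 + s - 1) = 4 - 24*s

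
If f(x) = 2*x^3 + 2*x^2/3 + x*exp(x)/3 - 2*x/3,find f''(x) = x*exp(x)/3 + 12*x + 2*exp(x)/3 + 4/3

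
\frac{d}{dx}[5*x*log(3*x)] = 5*log(x) + 5 + 5*log(3)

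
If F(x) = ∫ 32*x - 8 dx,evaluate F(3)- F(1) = 112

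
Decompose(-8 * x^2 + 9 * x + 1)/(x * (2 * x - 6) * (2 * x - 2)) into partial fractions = -1/(4*(x - 1)) - 11/(6*(x - 3)) + 1/(12*x)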